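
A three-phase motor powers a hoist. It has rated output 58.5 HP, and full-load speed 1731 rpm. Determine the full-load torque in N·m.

P_out = 58.5 × 746 = 43641 W
ω = 2π × 1731/60 = 181.3 rad/s
τ = P_out/ω = 43641/181.3 = 241 N·m

241 N·m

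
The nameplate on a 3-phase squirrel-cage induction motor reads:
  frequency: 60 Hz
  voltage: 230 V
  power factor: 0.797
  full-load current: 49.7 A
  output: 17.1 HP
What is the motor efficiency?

80.8 %

P_out = 17.1 × 746 = 12757 W
P_in = √3·V_L·I_L·cosφ = 1.732 × 230 × 49.7 × 0.797 = 15779 W
η = P_out / P_in = 12757 / 15779 = 0.808 = 80.8%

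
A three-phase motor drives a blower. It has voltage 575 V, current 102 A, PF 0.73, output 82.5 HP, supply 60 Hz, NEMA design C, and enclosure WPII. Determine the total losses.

12600 W

P_in = √3·V·I·cosφ = 1.732×575×102×0.73 = 74155 W
P_out = 82.5×746 = 61545 W
Losses = P_in − P_out = 74155 − 61545 = 12610 W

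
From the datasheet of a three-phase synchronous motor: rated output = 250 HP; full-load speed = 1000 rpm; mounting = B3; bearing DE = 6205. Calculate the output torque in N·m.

1780 N·m

P_out = 250 × 746 = 186500 W
ω = 2π × 1000/60 = 104.7 rad/s
τ = P_out/ω = 186500/104.7 = 1780 N·m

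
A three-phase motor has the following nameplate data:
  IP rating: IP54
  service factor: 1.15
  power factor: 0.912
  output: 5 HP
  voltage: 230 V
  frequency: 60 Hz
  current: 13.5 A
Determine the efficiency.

P_out = 5 × 746 = 3730 W
P_in = √3·V_L·I_L·cosφ = 1.732 × 230 × 13.5 × 0.912 = 4905 W
η = P_out / P_in = 3730 / 4905 = 0.760 = 76.0%

76.0 %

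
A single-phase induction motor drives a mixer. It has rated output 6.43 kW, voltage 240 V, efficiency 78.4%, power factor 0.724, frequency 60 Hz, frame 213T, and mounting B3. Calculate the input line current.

47.2 A

P_out = 6.43 kW = 6430 W
P_in = P_out / η = 6430 / 0.784 = 8202 W
I = P_in / (V·cosφ) = 8202 / (240 × 0.724) = 47.2 A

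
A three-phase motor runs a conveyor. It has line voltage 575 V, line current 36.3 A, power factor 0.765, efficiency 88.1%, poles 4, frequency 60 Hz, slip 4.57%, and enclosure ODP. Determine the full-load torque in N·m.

P_in = √3·V·I·cosφ = 1.732 × 575 × 36.3 × 0.765 = 27656 W
P_out = η·P_in = 0.881 × 27656 = 24365 W
n_s = 120×60/4 = 1800 rpm; n = 1800×(1−0.0457) = 1718 rpm
ω = 2π×1718/60 = 179.9 rad/s
τ = P_out/ω = 24365/179.9 = 135 N·m

135 N·m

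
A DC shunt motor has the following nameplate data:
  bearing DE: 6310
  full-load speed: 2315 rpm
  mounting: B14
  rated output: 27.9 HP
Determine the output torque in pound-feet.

P_out = 27.9 × 746 = 20813 W
ω = 2π × 2315/60 = 242.4 rad/s
τ = P_out/ω = 20813/242.4 = 85.86 N·m
In lb·ft: 85.86/1.356 = 63.3 lb·ft

63.3 lb·ft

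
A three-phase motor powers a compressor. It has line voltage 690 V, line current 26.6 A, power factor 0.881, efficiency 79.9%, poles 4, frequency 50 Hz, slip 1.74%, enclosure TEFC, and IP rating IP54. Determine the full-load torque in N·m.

145 N·m

P_in = √3·V·I·cosφ = 1.732 × 690 × 26.6 × 0.881 = 28006 W
P_out = η·P_in = 0.799 × 28006 = 22377 W
n_s = 120×50/4 = 1500 rpm; n = 1500×(1−0.0174) = 1474 rpm
ω = 2π×1474/60 = 154.4 rad/s
τ = P_out/ω = 22377/154.4 = 145 N·m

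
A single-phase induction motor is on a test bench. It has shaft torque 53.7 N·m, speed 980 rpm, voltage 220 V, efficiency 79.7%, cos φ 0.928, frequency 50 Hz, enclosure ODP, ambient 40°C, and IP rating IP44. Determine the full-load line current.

33.9 A

ω = 2π×980/60 = 102.6 rad/s; P_out = τω = 53.7 × 102.6 = 5510 W
P_in = P_out / η = 5510 / 0.797 = 6913 W
I = P_in / (V·cosφ) = 6913 / (220 × 0.928) = 33.9 A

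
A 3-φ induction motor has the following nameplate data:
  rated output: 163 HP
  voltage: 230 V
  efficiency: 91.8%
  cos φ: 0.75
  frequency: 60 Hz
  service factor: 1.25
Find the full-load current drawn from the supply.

443 A

P_out = 163 × 746 = 121598 W
P_in = P_out / η = 121598 / 0.918 = 132460 W
I_L = P_in / (√3·V_L·cosφ) = 132460 / (1.732 × 230 × 0.75) = 443 A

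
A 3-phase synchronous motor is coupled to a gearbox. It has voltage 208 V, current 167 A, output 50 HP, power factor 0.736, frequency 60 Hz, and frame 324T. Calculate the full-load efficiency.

P_out = 50 × 746 = 37300 W
P_in = √3·V_L·I_L·cosφ = 1.732 × 208 × 167 × 0.736 = 44280 W
η = P_out / P_in = 37300 / 44280 = 0.842 = 84.2%

84.2 %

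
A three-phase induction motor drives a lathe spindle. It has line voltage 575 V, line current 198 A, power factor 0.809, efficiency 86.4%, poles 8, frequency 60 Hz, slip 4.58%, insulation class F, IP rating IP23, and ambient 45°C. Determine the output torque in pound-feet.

P_in = √3·V·I·cosφ = 1.732 × 575 × 198 × 0.809 = 159525 W
P_out = η·P_in = 0.864 × 159525 = 137830 W
n_s = 120×60/8 = 900 rpm; n = 900×(1−0.0458) = 859 rpm
ω = 2π×859/60 = 89.95 rad/s
τ = P_out/ω = 137830/89.95 = 1532 N·m
In lb·ft: 1532/1.356 = 1130 lb·ft

1130 lb·ft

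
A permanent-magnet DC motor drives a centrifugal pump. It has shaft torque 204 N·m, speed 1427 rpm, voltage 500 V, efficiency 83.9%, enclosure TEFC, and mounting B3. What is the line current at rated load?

ω = 2π×1427/60 = 149.4 rad/s; P_out = τω = 204 × 149.4 = 30478 W
P_in = P_out / η = 30478 / 0.839 = 36327 W
I = P_in / V = 36327 / 500 = 72.7 A

72.7 A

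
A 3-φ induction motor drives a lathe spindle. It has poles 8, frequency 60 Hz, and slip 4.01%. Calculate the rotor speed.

864 rpm

n_s = 120f/p = 120×60/8 = 900 rpm
n = n_s(1 − s) = 900 × (1 − 0.0401) = 864 rpm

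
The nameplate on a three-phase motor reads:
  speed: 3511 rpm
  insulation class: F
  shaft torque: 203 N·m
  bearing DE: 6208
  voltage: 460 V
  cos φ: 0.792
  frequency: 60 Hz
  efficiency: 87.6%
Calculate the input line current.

ω = 2π×3511/60 = 367.7 rad/s; P_out = τω = 203 × 367.7 = 74643 W
P_in = P_out / η = 74643 / 0.876 = 85209 W
I_L = P_in / (√3·V_L·cosφ) = 85209 / (1.732 × 460 × 0.792) = 135 A

135 A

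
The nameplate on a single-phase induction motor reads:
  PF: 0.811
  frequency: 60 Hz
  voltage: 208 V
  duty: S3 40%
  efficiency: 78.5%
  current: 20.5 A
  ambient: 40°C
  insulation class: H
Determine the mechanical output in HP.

P_in = V·I·cosφ = 208 × 20.5 × 0.811 = 3458 W
P_out = η·P_in = 0.785 × 3458 = 2715 W
= 2715/746 = 3.64 HP

3.64 HP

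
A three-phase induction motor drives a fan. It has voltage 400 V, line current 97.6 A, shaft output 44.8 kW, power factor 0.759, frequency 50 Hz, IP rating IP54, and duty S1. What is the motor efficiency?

P_out = 44.8 kW = 44800 W
P_in = √3·V_L·I_L·cosφ = 1.732 × 400 × 97.6 × 0.759 = 51322 W
η = P_out / P_in = 44800 / 51322 = 0.873 = 87.3%

87.3 %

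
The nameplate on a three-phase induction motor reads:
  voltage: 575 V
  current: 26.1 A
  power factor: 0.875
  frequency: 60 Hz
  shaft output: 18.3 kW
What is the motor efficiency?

P_out = 18.3 kW = 18300 W
P_in = √3·V_L·I_L·cosφ = 1.732 × 575 × 26.1 × 0.875 = 22744 W
η = P_out / P_in = 18300 / 22744 = 0.805 = 80.5%

80.5 %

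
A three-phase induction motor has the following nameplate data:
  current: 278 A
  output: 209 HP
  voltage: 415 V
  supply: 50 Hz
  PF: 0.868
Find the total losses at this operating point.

P_in = √3·V·I·cosφ = 1.732×415×278×0.868 = 173444 W
P_out = 209×746 = 155914 W
Losses = P_in − P_out = 173444 − 155914 = 17530 W

17.5 kW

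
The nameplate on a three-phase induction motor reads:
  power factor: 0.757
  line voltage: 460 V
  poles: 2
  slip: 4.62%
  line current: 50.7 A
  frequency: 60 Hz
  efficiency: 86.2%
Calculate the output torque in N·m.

P_in = √3·V·I·cosφ = 1.732 × 460 × 50.7 × 0.757 = 30578 W
P_out = η·P_in = 0.862 × 30578 = 26358 W
n_s = 120×60/2 = 3600 rpm; n = 3600×(1−0.0462) = 3434 rpm
ω = 2π×3434/60 = 359.6 rad/s
τ = P_out/ω = 26358/359.6 = 73.3 N·m

73.3 N·m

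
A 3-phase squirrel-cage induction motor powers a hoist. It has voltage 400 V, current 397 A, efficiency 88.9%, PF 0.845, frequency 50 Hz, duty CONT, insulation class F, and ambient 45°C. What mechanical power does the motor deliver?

207 kW

P_in = √3·V·I·cosφ = 1.732 × 400 × 397 × 0.845 = 232410 W
P_out = η·P_in = 0.889 × 232410 = 206612 W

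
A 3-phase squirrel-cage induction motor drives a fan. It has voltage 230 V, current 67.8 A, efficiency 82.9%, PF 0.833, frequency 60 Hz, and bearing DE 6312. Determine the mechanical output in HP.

25 HP

P_in = √3·V·I·cosφ = 1.732 × 230 × 67.8 × 0.833 = 22498 W
P_out = η·P_in = 0.829 × 22498 = 18651 W
= 18651/746 = 25 HP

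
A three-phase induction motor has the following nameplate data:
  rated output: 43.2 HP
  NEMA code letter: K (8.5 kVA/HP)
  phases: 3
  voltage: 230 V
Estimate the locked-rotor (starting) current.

S_LR = 8.5 × 43.2 = 367.2 kVA
I_LR = S_LR/(√3·V_L) = 367200/(1.732×230) = 922 A

922 A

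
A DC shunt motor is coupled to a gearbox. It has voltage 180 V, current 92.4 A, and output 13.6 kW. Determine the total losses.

3030 W

P_in = V·I = 180×92.4 = 16632 W
P_out = 13600 W
Losses = P_in − P_out = 16632 − 13600 = 3032 W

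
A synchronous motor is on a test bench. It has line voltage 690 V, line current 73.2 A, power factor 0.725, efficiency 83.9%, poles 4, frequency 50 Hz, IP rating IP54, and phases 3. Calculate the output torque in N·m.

339 N·m

P_in = √3·V·I·cosφ = 1.732 × 690 × 73.2 × 0.725 = 63423 W
P_out = η·P_in = 0.839 × 63423 = 53212 W
n = n_s = 120×50/4 = 1500 rpm (synchronous)
ω = 2π×1500/60 = 157.1 rad/s
τ = P_out/ω = 53212/157.1 = 339 N·m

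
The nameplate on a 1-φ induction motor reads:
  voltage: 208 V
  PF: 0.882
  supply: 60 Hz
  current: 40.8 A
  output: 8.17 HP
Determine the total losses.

P_in = V·I·cosφ = 208×40.8×0.882 = 7485 W
P_out = 8.17×746 = 6095 W
Losses = P_in − P_out = 7485 − 6095 = 1390 W

1.39 kW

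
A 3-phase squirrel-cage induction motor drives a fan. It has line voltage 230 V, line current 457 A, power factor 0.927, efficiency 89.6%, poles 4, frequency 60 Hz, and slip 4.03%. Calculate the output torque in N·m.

836 N·m

P_in = √3·V·I·cosφ = 1.732 × 230 × 457 × 0.927 = 168761 W
P_out = η·P_in = 0.896 × 168761 = 151210 W
n_s = 120×60/4 = 1800 rpm; n = 1800×(1−0.0403) = 1727 rpm
ω = 2π×1727/60 = 180.9 rad/s
τ = P_out/ω = 151210/180.9 = 836 N·m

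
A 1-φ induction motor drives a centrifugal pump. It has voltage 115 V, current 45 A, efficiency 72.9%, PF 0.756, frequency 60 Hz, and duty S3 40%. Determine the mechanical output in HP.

P_in = V·I·cosφ = 115 × 45 × 0.756 = 3912 W
P_out = η·P_in = 0.729 × 3912 = 2852 W
= 2852/746 = 3.82 HP

3.82 HP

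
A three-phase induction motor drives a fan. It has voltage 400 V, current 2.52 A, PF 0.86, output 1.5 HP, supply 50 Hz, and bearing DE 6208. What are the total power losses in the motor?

P_in = √3·V·I·cosφ = 1.732×400×2.52×0.86 = 1501 W
P_out = 1.5×746 = 1119 W
Losses = P_in − P_out = 1501 − 1119 = 382 W

382 W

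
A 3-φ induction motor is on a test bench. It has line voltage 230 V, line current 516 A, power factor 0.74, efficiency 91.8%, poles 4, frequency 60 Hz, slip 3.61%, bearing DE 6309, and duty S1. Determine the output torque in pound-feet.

P_in = √3·V·I·cosφ = 1.732 × 230 × 516 × 0.74 = 152110 W
P_out = η·P_in = 0.918 × 152110 = 139637 W
n_s = 120×60/4 = 1800 rpm; n = 1800×(1−0.0361) = 1735 rpm
ω = 2π×1735/60 = 181.7 rad/s
τ = P_out/ω = 139637/181.7 = 768.5 N·m
In lb·ft: 768.5/1.356 = 567 lb·ft

567 lb·ft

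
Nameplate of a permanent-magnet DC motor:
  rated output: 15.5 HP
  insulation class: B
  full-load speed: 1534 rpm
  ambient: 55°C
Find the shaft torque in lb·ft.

P_out = 15.5 × 746 = 11563 W
ω = 2π × 1534/60 = 160.6 rad/s
τ = P_out/ω = 11563/160.6 = 72 N·m
In lb·ft: 72/1.356 = 53.1 lb·ft

53.1 lb·ft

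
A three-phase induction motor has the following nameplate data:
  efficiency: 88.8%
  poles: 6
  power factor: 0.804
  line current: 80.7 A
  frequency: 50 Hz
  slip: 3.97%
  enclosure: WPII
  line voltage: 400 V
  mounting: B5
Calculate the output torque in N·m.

397 N·m

P_in = √3·V·I·cosφ = 1.732 × 400 × 80.7 × 0.804 = 44951 W
P_out = η·P_in = 0.888 × 44951 = 39916 W
n_s = 120×50/6 = 1000 rpm; n = 1000×(1−0.0397) = 960 rpm
ω = 2π×960/60 = 100.5 rad/s
τ = P_out/ω = 39916/100.5 = 397 N·m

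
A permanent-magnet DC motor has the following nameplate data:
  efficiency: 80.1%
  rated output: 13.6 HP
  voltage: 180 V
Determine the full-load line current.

P_out = 13.6 × 746 = 10146 W
P_in = P_out / η = 10146 / 0.801 = 12667 W
I = P_in / V = 12667 / 180 = 70.4 A

70.4 A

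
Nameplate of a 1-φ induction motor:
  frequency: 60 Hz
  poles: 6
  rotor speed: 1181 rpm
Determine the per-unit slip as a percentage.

1.6 %

n_s = 120f/p = 120×60/6 = 1200 rpm
s = (n_s − n)/n_s = (1200 − 1181)/1200 = 0.0158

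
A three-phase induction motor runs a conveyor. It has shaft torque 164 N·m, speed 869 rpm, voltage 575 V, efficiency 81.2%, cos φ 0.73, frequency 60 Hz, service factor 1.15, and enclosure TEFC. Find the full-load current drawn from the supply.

ω = 2π×869/60 = 91 rad/s; P_out = τω = 164 × 91 = 14924 W
P_in = P_out / η = 14924 / 0.812 = 18379 W
I_L = P_in / (√3·V_L·cosφ) = 18379 / (1.732 × 575 × 0.73) = 25.3 A

25.3 A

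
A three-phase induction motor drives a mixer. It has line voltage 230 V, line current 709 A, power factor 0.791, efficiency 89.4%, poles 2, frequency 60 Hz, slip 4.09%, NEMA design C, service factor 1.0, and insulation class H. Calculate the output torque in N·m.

552 N·m

P_in = √3·V·I·cosφ = 1.732 × 230 × 709 × 0.791 = 223408 W
P_out = η·P_in = 0.894 × 223408 = 199727 W
n_s = 120×60/2 = 3600 rpm; n = 3600×(1−0.0409) = 3453 rpm
ω = 2π×3453/60 = 361.6 rad/s
τ = P_out/ω = 199727/361.6 = 552 N·m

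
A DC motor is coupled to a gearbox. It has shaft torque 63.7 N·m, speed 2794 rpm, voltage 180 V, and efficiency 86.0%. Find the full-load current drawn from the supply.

ω = 2π×2794/60 = 292.6 rad/s; P_out = τω = 63.7 × 292.6 = 18639 W
P_in = P_out / η = 18639 / 0.860 = 21673 W
I = P_in / V = 21673 / 180 = 120 A

120 A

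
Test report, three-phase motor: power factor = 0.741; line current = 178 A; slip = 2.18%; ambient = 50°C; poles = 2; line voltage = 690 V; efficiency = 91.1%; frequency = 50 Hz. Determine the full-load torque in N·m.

P_in = √3·V·I·cosφ = 1.732 × 690 × 178 × 0.741 = 157629 W
P_out = η·P_in = 0.911 × 157629 = 143600 W
n_s = 120×50/2 = 3000 rpm; n = 3000×(1−0.0218) = 2935 rpm
ω = 2π×2935/60 = 307.4 rad/s
τ = P_out/ω = 143600/307.4 = 467 N·m

467 N·m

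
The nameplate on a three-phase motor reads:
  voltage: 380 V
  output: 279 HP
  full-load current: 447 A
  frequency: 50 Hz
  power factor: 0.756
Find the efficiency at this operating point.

93.6 %

P_out = 279 × 746 = 208134 W
P_in = √3·V_L·I_L·cosφ = 1.732 × 380 × 447 × 0.756 = 222413 W
η = P_out / P_in = 208134 / 222413 = 0.936 = 93.6%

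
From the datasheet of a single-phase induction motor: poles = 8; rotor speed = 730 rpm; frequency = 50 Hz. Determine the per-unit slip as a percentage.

2.67 %

n_s = 120f/p = 120×50/8 = 750 rpm
s = (n_s − n)/n_s = (750 − 730)/750 = 0.0267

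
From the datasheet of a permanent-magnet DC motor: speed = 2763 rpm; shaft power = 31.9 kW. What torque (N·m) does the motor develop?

ω = 2π × 2763/60 = 289.3 rad/s
τ = P/ω = 31900/289.3 = 110 N·m

110 N·m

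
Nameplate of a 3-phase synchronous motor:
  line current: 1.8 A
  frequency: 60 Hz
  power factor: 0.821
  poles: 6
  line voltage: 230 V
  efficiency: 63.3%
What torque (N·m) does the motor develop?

2.97 N·m

P_in = √3·V·I·cosφ = 1.732 × 230 × 1.8 × 0.821 = 589 W
P_out = η·P_in = 0.633 × 589 = 373 W
n = n_s = 120×60/6 = 1200 rpm (synchronous)
ω = 2π×1200/60 = 125.7 rad/s
τ = P_out/ω = 373/125.7 = 2.97 N·m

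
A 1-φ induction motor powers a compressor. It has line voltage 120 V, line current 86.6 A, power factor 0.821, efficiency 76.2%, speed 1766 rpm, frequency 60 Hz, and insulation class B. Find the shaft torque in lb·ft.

25.9 lb·ft

P_in = V·I·cosφ = 120 × 86.6 × 0.821 = 8532 W
P_out = η·P_in = 0.762 × 8532 = 6501 W
n = 1766 rpm
ω = 2π×1766/60 = 184.9 rad/s
τ = P_out/ω = 6501/184.9 = 35.16 N·m
In lb·ft: 35.16/1.356 = 25.9 lb·ft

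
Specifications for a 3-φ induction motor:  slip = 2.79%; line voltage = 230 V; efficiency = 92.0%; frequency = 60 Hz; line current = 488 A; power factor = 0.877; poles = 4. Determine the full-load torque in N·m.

856 N·m

P_in = √3·V·I·cosφ = 1.732 × 230 × 488 × 0.877 = 170489 W
P_out = η·P_in = 0.92 × 170489 = 156850 W
n_s = 120×60/4 = 1800 rpm; n = 1800×(1−0.0279) = 1750 rpm
ω = 2π×1750/60 = 183.3 rad/s
τ = P_out/ω = 156850/183.3 = 856 N·m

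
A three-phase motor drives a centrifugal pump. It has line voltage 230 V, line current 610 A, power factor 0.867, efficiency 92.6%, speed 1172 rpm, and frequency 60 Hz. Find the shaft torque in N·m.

1590 N·m

P_in = √3·V·I·cosφ = 1.732 × 230 × 610 × 0.867 = 210681 W
P_out = η·P_in = 0.926 × 210681 = 195091 W
n = 1172 rpm
ω = 2π×1172/60 = 122.7 rad/s
τ = P_out/ω = 195091/122.7 = 1590 N·m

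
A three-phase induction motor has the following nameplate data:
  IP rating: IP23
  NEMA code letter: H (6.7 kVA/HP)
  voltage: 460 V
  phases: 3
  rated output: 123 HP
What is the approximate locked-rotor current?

S_LR = 6.7 × 123 = 824.1 kVA
I_LR = S_LR/(√3·V_L) = 824100/(1.732×460) = 1030 A

1030 A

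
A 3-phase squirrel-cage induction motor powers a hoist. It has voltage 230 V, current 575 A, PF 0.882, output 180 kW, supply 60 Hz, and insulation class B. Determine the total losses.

P_in = √3·V·I·cosφ = 1.732×230×575×0.882 = 202028 W
P_out = 180000 W
Losses = P_in − P_out = 202028 − 180000 = 22028 W

22000 W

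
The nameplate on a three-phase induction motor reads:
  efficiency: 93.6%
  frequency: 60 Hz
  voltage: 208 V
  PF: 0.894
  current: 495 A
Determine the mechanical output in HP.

200 HP

P_in = √3·V·I·cosφ = 1.732 × 208 × 495 × 0.894 = 159424 W
P_out = η·P_in = 0.936 × 159424 = 149221 W
= 149221/746 = 200 HP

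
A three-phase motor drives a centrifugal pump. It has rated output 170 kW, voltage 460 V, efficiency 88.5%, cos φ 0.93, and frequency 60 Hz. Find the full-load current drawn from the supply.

259 A

P_out = 170 kW = 170000 W
P_in = P_out / η = 170000 / 0.885 = 192090 W
I_L = P_in / (√3·V_L·cosφ) = 192090 / (1.732 × 460 × 0.93) = 259 A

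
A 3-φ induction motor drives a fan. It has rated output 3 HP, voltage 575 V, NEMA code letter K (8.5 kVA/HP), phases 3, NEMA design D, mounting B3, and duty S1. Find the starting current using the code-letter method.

25.6 A

S_LR = 8.5 × 3 = 25.5 kVA
I_LR = S_LR/(√3·V_L) = 25500/(1.732×575) = 25.6 A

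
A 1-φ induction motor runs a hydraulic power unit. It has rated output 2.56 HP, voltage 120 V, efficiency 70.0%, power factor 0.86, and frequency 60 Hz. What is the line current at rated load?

P_out = 2.56 × 746 = 1910 W
P_in = P_out / η = 1910 / 0.700 = 2729 W
I = P_in / (V·cosφ) = 2729 / (120 × 0.86) = 26.4 A

26.4 A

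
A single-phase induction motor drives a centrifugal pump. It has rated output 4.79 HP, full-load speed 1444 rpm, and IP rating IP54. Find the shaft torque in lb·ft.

P_out = 4.79 × 746 = 3573 W
ω = 2π × 1444/60 = 151.2 rad/s
τ = P_out/ω = 3573/151.2 = 23.63 N·m
In lb·ft: 23.63/1.356 = 17.4 lb·ft

17.4 lb·ft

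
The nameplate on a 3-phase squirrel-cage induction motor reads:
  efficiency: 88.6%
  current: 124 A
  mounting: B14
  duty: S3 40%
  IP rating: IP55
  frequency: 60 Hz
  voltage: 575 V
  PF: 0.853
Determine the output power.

P_in = √3·V·I·cosφ = 1.732 × 575 × 124 × 0.853 = 105338 W
P_out = η·P_in = 0.886 × 105338 = 93329 W

93.3 kW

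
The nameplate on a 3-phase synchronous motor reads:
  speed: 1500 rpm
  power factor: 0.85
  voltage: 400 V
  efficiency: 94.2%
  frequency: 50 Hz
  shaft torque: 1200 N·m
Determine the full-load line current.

ω = 2π×1500/60 = 157.1 rad/s; P_out = τω = 1200 × 157.1 = 188520 W
P_in = P_out / η = 188520 / 0.942 = 200127 W
I_L = P_in / (√3·V_L·cosφ) = 200127 / (1.732 × 400 × 0.85) = 340 A

340 A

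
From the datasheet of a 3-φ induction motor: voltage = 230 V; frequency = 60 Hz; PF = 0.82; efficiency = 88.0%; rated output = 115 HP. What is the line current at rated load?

P_out = 115 × 746 = 85790 W
P_in = P_out / η = 85790 / 0.880 = 97489 W
I_L = P_in / (√3·V_L·cosφ) = 97489 / (1.732 × 230 × 0.82) = 298 A

298 A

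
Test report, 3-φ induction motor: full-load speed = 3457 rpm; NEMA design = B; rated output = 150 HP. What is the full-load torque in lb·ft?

P_out = 150 × 746 = 111900 W
ω = 2π × 3457/60 = 362 rad/s
τ = P_out/ω = 111900/362 = 309.1 N·m
In lb·ft: 309.1/1.356 = 228 lb·ft

228 lb·ft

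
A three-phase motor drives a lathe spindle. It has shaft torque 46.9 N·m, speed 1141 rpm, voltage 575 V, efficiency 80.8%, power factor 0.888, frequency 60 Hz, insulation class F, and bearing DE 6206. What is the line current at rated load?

7.84 A

ω = 2π×1141/60 = 119.5 rad/s; P_out = τω = 46.9 × 119.5 = 5605 W
P_in = P_out / η = 5605 / 0.808 = 6937 W
I_L = P_in / (√3·V_L·cosφ) = 6937 / (1.732 × 575 × 0.888) = 7.84 A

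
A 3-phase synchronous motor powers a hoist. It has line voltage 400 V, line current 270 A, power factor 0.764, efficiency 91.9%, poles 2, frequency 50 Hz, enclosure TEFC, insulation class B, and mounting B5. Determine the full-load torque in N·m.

P_in = √3·V·I·cosφ = 1.732 × 400 × 270 × 0.764 = 142911 W
P_out = η·P_in = 0.919 × 142911 = 131335 W
n = n_s = 120×50/2 = 3000 rpm (synchronous)
ω = 2π×3000/60 = 314.2 rad/s
τ = P_out/ω = 131335/314.2 = 418 N·m

418 N·m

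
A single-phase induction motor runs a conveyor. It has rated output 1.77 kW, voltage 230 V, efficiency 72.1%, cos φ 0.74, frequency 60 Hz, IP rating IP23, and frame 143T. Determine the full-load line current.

P_out = 1.77 kW = 1770 W
P_in = P_out / η = 1770 / 0.721 = 2455 W
I = P_in / (V·cosφ) = 2455 / (230 × 0.74) = 14.4 A

14.4 A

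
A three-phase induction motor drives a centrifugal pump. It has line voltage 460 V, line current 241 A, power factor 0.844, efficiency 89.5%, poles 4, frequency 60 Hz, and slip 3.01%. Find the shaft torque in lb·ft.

P_in = √3·V·I·cosφ = 1.732 × 460 × 241 × 0.844 = 162056 W
P_out = η·P_in = 0.895 × 162056 = 145040 W
n_s = 120×60/4 = 1800 rpm; n = 1800×(1−0.0301) = 1746 rpm
ω = 2π×1746/60 = 182.8 rad/s
τ = P_out/ω = 145040/182.8 = 793.4 N·m
In lb·ft: 793.4/1.356 = 585 lb·ft

585 lb·ft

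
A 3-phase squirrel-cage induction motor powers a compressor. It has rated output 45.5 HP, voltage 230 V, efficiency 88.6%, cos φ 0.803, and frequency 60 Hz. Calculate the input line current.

120 A

P_out = 45.5 × 746 = 33943 W
P_in = P_out / η = 33943 / 0.886 = 38310 W
I_L = P_in / (√3·V_L·cosφ) = 38310 / (1.732 × 230 × 0.803) = 120 A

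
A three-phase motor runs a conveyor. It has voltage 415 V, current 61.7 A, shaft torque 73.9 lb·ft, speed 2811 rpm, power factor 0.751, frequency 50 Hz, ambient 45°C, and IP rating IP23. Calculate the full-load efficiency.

τ = 73.9 lb·ft × 1.356 = 100.2 N·m
ω = 2π × 2811/60 = 294.4 rad/s; P_out = τω = 100.2 × 294.4 = 29499 W
P_in = √3·V_L·I_L·cosφ = 1.732 × 415 × 61.7 × 0.751 = 33306 W
η = P_out / P_in = 29499 / 33306 = 0.886 = 88.6%

88.6 %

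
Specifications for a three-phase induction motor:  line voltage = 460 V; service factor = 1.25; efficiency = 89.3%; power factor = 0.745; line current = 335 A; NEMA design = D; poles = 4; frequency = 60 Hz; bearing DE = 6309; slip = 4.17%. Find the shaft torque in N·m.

983 N·m

P_in = √3·V·I·cosφ = 1.732 × 460 × 335 × 0.745 = 198841 W
P_out = η·P_in = 0.893 × 198841 = 177565 W
n_s = 120×60/4 = 1800 rpm; n = 1800×(1−0.0417) = 1725 rpm
ω = 2π×1725/60 = 180.6 rad/s
τ = P_out/ω = 177565/180.6 = 983 N·m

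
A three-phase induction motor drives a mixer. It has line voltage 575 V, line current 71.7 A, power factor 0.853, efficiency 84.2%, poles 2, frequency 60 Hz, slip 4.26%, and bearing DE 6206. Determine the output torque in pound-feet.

105 lb·ft

P_in = √3·V·I·cosφ = 1.732 × 575 × 71.7 × 0.853 = 60909 W
P_out = η·P_in = 0.842 × 60909 = 51285 W
n_s = 120×60/2 = 3600 rpm; n = 3600×(1−0.0426) = 3447 rpm
ω = 2π×3447/60 = 361 rad/s
τ = P_out/ω = 51285/361 = 142.1 N·m
In lb·ft: 142.1/1.356 = 105 lb·ft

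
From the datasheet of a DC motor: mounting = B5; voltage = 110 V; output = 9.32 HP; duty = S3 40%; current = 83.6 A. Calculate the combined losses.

2240 W

P_in = V·I = 110×83.6 = 9196 W
P_out = 9.32×746 = 6953 W
Losses = P_in − P_out = 9196 − 6953 = 2243 W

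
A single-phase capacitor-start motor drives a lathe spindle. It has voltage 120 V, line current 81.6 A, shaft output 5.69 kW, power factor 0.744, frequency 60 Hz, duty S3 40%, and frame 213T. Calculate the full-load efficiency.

78.1 %

P_out = 5.69 kW = 5690 W
P_in = V·I·cosφ = 120 × 81.6 × 0.744 = 7285 W
η = P_out / P_in = 5690 / 7285 = 0.781 = 78.1%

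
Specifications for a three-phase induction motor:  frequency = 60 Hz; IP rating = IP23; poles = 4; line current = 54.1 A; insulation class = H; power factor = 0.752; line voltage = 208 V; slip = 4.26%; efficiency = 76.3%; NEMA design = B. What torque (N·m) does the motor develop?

62 N·m

P_in = √3·V·I·cosφ = 1.732 × 208 × 54.1 × 0.752 = 14656 W
P_out = η·P_in = 0.763 × 14656 = 11183 W
n_s = 120×60/4 = 1800 rpm; n = 1800×(1−0.0426) = 1723 rpm
ω = 2π×1723/60 = 180.4 rad/s
τ = P_out/ω = 11183/180.4 = 62 N·m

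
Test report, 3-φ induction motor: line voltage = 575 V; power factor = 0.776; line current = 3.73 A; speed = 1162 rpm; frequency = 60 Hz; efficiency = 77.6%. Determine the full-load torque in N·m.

18.4 N·m

P_in = √3·V·I·cosφ = 1.732 × 575 × 3.73 × 0.776 = 2883 W
P_out = η·P_in = 0.776 × 2883 = 2237 W
n = 1162 rpm
ω = 2π×1162/60 = 121.7 rad/s
τ = P_out/ω = 2237/121.7 = 18.4 N·m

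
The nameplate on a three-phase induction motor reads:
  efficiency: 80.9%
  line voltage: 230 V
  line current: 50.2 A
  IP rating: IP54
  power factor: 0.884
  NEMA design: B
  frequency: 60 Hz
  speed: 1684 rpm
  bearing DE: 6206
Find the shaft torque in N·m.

P_in = √3·V·I·cosφ = 1.732 × 230 × 50.2 × 0.884 = 17678 W
P_out = η·P_in = 0.809 × 17678 = 14302 W
n = 1684 rpm
ω = 2π×1684/60 = 176.3 rad/s
τ = P_out/ω = 14302/176.3 = 81.1 N·m

81.1 N·m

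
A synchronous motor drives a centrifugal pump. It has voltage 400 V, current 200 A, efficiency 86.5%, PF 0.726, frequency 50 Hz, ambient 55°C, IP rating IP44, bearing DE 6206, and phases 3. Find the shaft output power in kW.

P_in = √3·V·I·cosφ = 1.732 × 400 × 200 × 0.726 = 100595 W
P_out = η·P_in = 0.865 × 100595 = 87015 W

87 kW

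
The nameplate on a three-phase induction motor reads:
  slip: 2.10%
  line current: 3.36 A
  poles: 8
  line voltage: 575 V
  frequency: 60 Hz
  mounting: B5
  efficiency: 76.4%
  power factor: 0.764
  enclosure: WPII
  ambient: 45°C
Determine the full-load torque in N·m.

P_in = √3·V·I·cosφ = 1.732 × 575 × 3.36 × 0.764 = 2557 W
P_out = η·P_in = 0.764 × 2557 = 1954 W
n_s = 120×60/8 = 900 rpm; n = 900×(1−0.021) = 881 rpm
ω = 2π×881/60 = 92.26 rad/s
τ = P_out/ω = 1954/92.26 = 21.2 N·m

21.2 N·m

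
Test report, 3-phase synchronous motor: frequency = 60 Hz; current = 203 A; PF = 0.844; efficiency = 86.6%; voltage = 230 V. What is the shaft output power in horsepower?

P_in = √3·V·I·cosφ = 1.732 × 230 × 203 × 0.844 = 68252 W
P_out = η·P_in = 0.866 × 68252 = 59106 W
= 59106/746 = 79.2 HP

79.2 HP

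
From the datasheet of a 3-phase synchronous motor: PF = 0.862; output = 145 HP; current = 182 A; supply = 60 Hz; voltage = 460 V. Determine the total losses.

P_in = √3·V·I·cosφ = 1.732×460×182×0.862 = 124993 W
P_out = 145×746 = 108170 W
Losses = P_in − P_out = 124993 − 108170 = 16823 W

16.8 kW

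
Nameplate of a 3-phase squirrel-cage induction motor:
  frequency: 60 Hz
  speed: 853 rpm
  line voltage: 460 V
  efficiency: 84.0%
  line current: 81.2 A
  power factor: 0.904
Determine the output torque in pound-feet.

P_in = √3·V·I·cosφ = 1.732 × 460 × 81.2 × 0.904 = 58483 W
P_out = η·P_in = 0.84 × 58483 = 49126 W
n = 853 rpm
ω = 2π×853/60 = 89.33 rad/s
τ = P_out/ω = 49126/89.33 = 549.9 N·m
In lb·ft: 549.9/1.356 = 406 lb·ft

406 lb·ft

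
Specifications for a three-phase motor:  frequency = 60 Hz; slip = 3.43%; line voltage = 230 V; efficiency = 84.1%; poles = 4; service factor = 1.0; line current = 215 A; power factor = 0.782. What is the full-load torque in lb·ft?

228 lb·ft

P_in = √3·V·I·cosφ = 1.732 × 230 × 215 × 0.782 = 66976 W
P_out = η·P_in = 0.841 × 66976 = 56327 W
n_s = 120×60/4 = 1800 rpm; n = 1800×(1−0.0343) = 1738 rpm
ω = 2π×1738/60 = 182 rad/s
τ = P_out/ω = 56327/182 = 309.5 N·m
In lb·ft: 309.5/1.356 = 228 lb·ft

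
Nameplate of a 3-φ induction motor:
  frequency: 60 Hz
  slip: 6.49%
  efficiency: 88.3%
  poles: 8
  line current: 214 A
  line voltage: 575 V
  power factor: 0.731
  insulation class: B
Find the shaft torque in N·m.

P_in = √3·V·I·cosφ = 1.732 × 575 × 214 × 0.731 = 155793 W
P_out = η·P_in = 0.883 × 155793 = 137565 W
n_s = 120×60/8 = 900 rpm; n = 900×(1−0.0649) = 842 rpm
ω = 2π×842/60 = 88.17 rad/s
τ = P_out/ω = 137565/88.17 = 1560 N·m

1560 N·m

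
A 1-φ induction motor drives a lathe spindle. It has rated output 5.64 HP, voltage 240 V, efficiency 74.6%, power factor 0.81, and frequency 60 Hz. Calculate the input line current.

29 A

P_out = 5.64 × 746 = 4207 W
P_in = P_out / η = 4207 / 0.746 = 5639 W
I = P_in / (V·cosφ) = 5639 / (240 × 0.81) = 29 A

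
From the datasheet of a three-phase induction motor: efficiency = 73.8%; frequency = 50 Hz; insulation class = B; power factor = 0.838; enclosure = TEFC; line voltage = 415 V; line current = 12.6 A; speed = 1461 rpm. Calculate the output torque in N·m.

36.6 N·m

P_in = √3·V·I·cosφ = 1.732 × 415 × 12.6 × 0.838 = 7589 W
P_out = η·P_in = 0.738 × 7589 = 5601 W
n = 1461 rpm
ω = 2π×1461/60 = 153 rad/s
τ = P_out/ω = 5601/153 = 36.6 N·m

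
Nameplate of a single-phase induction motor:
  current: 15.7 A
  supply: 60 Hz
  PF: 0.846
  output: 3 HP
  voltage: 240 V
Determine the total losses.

950 W

P_in = V·I·cosφ = 240×15.7×0.846 = 3188 W
P_out = 3×746 = 2238 W
Losses = P_in − P_out = 3188 − 2238 = 950 W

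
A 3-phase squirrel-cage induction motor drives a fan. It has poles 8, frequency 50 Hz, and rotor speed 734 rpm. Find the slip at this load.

n_s = 120f/p = 120×50/8 = 750 rpm
s = (n_s − n)/n_s = (750 − 734)/750 = 0.0213

2.13 %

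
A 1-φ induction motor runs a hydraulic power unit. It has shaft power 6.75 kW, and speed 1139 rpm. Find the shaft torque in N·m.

56.6 N·m

ω = 2π × 1139/60 = 119.3 rad/s
τ = P/ω = 6750/119.3 = 56.6 N·m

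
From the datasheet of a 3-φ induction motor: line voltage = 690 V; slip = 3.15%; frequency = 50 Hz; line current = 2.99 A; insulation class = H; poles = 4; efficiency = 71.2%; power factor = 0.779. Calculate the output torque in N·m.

P_in = √3·V·I·cosφ = 1.732 × 690 × 2.99 × 0.779 = 2784 W
P_out = η·P_in = 0.712 × 2784 = 1982 W
n_s = 120×50/4 = 1500 rpm; n = 1500×(1−0.0315) = 1453 rpm
ω = 2π×1453/60 = 152.2 rad/s
τ = P_out/ω = 1982/152.2 = 13 N·m

13 N·m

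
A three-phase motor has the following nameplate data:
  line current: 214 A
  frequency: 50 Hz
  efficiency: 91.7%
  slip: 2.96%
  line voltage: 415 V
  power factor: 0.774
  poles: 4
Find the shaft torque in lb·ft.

528 lb·ft

P_in = √3·V·I·cosφ = 1.732 × 415 × 214 × 0.774 = 119056 W
P_out = η·P_in = 0.917 × 119056 = 109174 W
n_s = 120×50/4 = 1500 rpm; n = 1500×(1−0.0296) = 1456 rpm
ω = 2π×1456/60 = 152.5 rad/s
τ = P_out/ω = 109174/152.5 = 715.9 N·m
In lb·ft: 715.9/1.356 = 528 lb·ft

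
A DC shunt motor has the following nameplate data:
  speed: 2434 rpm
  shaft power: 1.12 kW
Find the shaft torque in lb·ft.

3.24 lb·ft

ω = 2π × 2434/60 = 254.9 rad/s
τ = P/ω = 1120/254.9 = 4.394 N·m
In lb·ft: 4.394/1.356 = 3.24 lb·ft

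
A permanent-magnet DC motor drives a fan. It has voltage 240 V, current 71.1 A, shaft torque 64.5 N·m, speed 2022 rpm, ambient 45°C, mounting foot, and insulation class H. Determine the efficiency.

ω = 2π × 2022/60 = 211.7 rad/s; P_out = τω = 64.5 × 211.7 = 13655 W
P_in = V·I = 240 × 71.1 = 17064 W
η = P_out / P_in = 13655 / 17064 = 0.800 = 80.0%

80.0 %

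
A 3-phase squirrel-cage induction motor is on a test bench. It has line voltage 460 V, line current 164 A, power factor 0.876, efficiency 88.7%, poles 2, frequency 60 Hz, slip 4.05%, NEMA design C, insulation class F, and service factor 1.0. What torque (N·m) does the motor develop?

P_in = √3·V·I·cosφ = 1.732 × 460 × 164 × 0.876 = 114460 W
P_out = η·P_in = 0.887 × 114460 = 101526 W
n_s = 120×60/2 = 3600 rpm; n = 3600×(1−0.0405) = 3454 rpm
ω = 2π×3454/60 = 361.7 rad/s
τ = P_out/ω = 101526/361.7 = 281 N·m

281 N·m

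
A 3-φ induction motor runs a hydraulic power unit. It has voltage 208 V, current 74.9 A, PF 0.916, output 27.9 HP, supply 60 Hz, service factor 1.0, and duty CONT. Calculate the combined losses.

3.9 kW

P_in = √3·V·I·cosφ = 1.732×208×74.9×0.916 = 24717 W
P_out = 27.9×746 = 20813 W
Losses = P_in − P_out = 24717 − 20813 = 3904 W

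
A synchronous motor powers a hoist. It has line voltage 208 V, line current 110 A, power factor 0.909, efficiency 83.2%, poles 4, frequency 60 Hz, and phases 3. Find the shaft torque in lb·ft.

P_in = √3·V·I·cosφ = 1.732 × 208 × 110 × 0.909 = 36022 W
P_out = η·P_in = 0.832 × 36022 = 29970 W
n = n_s = 120×60/4 = 1800 rpm (synchronous)
ω = 2π×1800/60 = 188.5 rad/s
τ = P_out/ω = 29970/188.5 = 159 N·m
In lb·ft: 159/1.356 = 117 lb·ft

117 lb·ft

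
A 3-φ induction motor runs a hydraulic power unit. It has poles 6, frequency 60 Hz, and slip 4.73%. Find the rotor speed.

n_s = 120f/p = 120×60/6 = 1200 rpm
n = n_s(1 − s) = 1200 × (1 − 0.0473) = 1143 rpm

1143 rpm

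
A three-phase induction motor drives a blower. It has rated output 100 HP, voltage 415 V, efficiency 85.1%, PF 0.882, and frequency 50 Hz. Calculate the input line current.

P_out = 100 × 746 = 74600 W
P_in = P_out / η = 74600 / 0.851 = 87662 W
I_L = P_in / (√3·V_L·cosφ) = 87662 / (1.732 × 415 × 0.882) = 138 A

138 A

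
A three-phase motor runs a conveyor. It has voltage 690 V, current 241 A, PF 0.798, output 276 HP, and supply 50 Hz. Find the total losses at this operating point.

23.9 kW

P_in = √3·V·I·cosφ = 1.732×690×241×0.798 = 229835 W
P_out = 276×746 = 205896 W
Losses = P_in − P_out = 229835 − 205896 = 23939 W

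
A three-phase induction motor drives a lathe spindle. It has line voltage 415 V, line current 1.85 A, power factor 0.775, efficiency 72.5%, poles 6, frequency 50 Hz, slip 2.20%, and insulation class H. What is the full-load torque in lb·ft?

5.38 lb·ft

P_in = √3·V·I·cosφ = 1.732 × 415 × 1.85 × 0.775 = 1031 W
P_out = η·P_in = 0.725 × 1031 = 747 W
n_s = 120×50/6 = 1000 rpm; n = 1000×(1−0.022) = 978 rpm
ω = 2π×978/60 = 102.4 rad/s
τ = P_out/ω = 747/102.4 = 7.295 N·m
In lb·ft: 7.295/1.356 = 5.38 lb·ft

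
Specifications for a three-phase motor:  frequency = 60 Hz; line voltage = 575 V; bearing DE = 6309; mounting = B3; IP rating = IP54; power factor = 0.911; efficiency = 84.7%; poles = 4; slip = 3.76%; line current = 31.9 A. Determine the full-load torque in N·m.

135 N·m

P_in = √3·V·I·cosφ = 1.732 × 575 × 31.9 × 0.911 = 28942 W
P_out = η·P_in = 0.847 × 28942 = 24514 W
n_s = 120×60/4 = 1800 rpm; n = 1800×(1−0.0376) = 1732 rpm
ω = 2π×1732/60 = 181.4 rad/s
τ = P_out/ω = 24514/181.4 = 135 N·m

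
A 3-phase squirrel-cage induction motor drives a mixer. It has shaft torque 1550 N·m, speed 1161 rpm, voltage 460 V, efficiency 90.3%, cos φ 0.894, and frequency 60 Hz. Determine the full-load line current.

ω = 2π×1161/60 = 121.6 rad/s; P_out = τω = 1550 × 121.6 = 188480 W
P_in = P_out / η = 188480 / 0.903 = 208726 W
I_L = P_in / (√3·V_L·cosφ) = 208726 / (1.732 × 460 × 0.894) = 293 A

293 A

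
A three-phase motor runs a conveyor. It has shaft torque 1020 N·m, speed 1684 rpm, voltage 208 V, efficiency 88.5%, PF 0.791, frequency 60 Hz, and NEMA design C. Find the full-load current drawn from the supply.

ω = 2π×1684/60 = 176.3 rad/s; P_out = τω = 1020 × 176.3 = 179826 W
P_in = P_out / η = 179826 / 0.885 = 203193 W
I_L = P_in / (√3·V_L·cosφ) = 203193 / (1.732 × 208 × 0.791) = 713 A

713 A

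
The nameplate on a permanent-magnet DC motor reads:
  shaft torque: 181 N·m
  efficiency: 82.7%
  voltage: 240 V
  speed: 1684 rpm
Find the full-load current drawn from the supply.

161 A

ω = 2π×1684/60 = 176.3 rad/s; P_out = τω = 181 × 176.3 = 31910 W
P_in = P_out / η = 31910 / 0.827 = 38585 W
I = P_in / V = 38585 / 240 = 161 A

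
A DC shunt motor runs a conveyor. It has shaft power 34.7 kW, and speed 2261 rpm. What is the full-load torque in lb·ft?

108 lb·ft

ω = 2π × 2261/60 = 236.8 rad/s
τ = P/ω = 34700/236.8 = 146.5 N·m
In lb·ft: 146.5/1.356 = 108 lb·ft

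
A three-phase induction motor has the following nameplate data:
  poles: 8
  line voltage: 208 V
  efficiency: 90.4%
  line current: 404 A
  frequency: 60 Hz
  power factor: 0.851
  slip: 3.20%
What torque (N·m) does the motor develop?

P_in = √3·V·I·cosφ = 1.732 × 208 × 404 × 0.851 = 123857 W
P_out = η·P_in = 0.904 × 123857 = 111967 W
n_s = 120×60/8 = 900 rpm; n = 900×(1−0.032) = 871 rpm
ω = 2π×871/60 = 91.21 rad/s
τ = P_out/ω = 111967/91.21 = 1230 N·m

1230 N·m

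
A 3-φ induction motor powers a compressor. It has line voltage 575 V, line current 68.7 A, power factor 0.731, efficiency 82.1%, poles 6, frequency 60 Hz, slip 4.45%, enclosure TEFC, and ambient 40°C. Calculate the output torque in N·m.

P_in = √3·V·I·cosφ = 1.732 × 575 × 68.7 × 0.731 = 50014 W
P_out = η·P_in = 0.821 × 50014 = 41061 W
n_s = 120×60/6 = 1200 rpm; n = 1200×(1−0.0445) = 1147 rpm
ω = 2π×1147/60 = 120.1 rad/s
τ = P_out/ω = 41061/120.1 = 342 N·m

342 N·m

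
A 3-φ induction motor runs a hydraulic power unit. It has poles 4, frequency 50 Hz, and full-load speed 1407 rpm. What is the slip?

6.20 %

n_s = 120f/p = 120×50/4 = 1500 rpm
s = (n_s − n)/n_s = (1500 − 1407)/1500 = 0.0620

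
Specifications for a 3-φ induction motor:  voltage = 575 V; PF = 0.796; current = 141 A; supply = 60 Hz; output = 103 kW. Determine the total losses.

8.78 kW

P_in = √3·V·I·cosφ = 1.732×575×141×0.796 = 111776 W
P_out = 103000 W
Losses = P_in − P_out = 111776 − 103000 = 8776 W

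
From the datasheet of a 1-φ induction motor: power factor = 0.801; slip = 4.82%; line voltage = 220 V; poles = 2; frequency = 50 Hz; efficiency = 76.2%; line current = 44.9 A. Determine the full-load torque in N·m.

P_in = V·I·cosφ = 220 × 44.9 × 0.801 = 7912 W
P_out = η·P_in = 0.762 × 7912 = 6029 W
n_s = 120×50/2 = 3000 rpm; n = 3000×(1−0.0482) = 2855 rpm
ω = 2π×2855/60 = 299 rad/s
τ = P_out/ω = 6029/299 = 20.2 N·m

20.2 N·m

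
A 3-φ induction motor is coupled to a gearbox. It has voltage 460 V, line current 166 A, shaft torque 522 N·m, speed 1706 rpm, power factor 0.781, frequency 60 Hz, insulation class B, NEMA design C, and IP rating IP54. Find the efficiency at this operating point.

90.3 %

ω = 2π × 1706/60 = 178.7 rad/s; P_out = τω = 522 × 178.7 = 93281 W
P_in = √3·V_L·I_L·cosφ = 1.732 × 460 × 166 × 0.781 = 103292 W
η = P_out / P_in = 93281 / 103292 = 0.903 = 90.3%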